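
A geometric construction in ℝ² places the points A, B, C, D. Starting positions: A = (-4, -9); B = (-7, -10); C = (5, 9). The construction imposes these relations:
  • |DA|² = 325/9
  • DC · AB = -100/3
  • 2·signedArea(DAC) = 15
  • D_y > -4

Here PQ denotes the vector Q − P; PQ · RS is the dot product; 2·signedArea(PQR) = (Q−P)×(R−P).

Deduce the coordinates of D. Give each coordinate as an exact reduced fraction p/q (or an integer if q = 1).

D = (-2, -10/3)

1. D_x = -2  [DC · AB = -100/3 ∩ 2·signedArea(DAC) = 15]
2. D_y = -10/3  [DC · AB = -100/3 ∩ 2·signedArea(DAC) = 15]
   → D = (-2, -10/3)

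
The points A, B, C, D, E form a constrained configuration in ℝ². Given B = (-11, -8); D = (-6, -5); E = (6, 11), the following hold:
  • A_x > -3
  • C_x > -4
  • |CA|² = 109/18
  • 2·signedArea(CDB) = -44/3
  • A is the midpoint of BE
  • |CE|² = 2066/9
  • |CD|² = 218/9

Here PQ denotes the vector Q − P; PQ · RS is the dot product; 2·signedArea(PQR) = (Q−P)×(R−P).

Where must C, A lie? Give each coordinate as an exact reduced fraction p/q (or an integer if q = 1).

1. C_x = -11/3  [line 3·x + -5·y + 23/3 = 0 ∩ |CD|² = 218/9]
2. C_y = -2/3  [line 3·x + -5·y + 23/3 = 0 ∩ |CD|² = 218/9]
   → C = (-11/3, -2/3)
3. A_x = -5/2  [A is the midpoint of BE]
4. A_y = 3/2  [A is the midpoint of BE]
   → A = (-5/2, 3/2)

A = (-5/2, 3/2)
C = (-11/3, -2/3)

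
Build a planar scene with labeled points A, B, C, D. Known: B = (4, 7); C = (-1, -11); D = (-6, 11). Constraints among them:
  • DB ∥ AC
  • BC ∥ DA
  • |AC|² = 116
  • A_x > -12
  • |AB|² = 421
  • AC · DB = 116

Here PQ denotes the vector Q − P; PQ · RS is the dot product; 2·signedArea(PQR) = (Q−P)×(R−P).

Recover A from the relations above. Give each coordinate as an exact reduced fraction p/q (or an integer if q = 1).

1. A_x = -11  [DB ∥ AC ∩ BC ∥ DA]
2. A_y = -7  [DB ∥ AC ∩ BC ∥ DA]
   → A = (-11, -7)

A = (-11, -7)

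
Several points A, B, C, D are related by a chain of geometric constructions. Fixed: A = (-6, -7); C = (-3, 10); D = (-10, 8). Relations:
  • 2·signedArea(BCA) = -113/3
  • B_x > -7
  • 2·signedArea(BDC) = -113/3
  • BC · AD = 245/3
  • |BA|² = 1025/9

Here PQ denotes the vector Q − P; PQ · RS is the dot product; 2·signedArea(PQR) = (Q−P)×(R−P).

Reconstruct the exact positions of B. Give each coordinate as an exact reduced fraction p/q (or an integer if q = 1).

B = (-19/3, 11/3)

1. B_x = -19/3  [2·signedArea(BCA) = -113/3 ∩ 2·signedArea(BDC) = -113/3]
2. B_y = 11/3  [2·signedArea(BCA) = -113/3 ∩ 2·signedArea(BDC) = -113/3]
   → B = (-19/3, 11/3)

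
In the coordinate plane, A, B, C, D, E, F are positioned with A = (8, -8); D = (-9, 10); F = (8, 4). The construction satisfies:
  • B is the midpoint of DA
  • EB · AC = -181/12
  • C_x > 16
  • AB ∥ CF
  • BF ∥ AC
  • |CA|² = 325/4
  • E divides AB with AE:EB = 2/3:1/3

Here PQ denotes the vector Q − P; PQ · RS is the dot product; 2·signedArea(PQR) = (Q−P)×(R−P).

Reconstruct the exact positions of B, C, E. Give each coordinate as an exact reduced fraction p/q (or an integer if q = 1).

1. B_x = -1/2  [B is the midpoint of DA]
2. B_y = 1  [B is the midpoint of DA]
   → B = (-1/2, 1)
3. C_x = 33/2  [AB ∥ CF ∩ BF ∥ AC]
4. C_y = -5  [AB ∥ CF ∩ BF ∥ AC]
   → C = (33/2, -5)
5. E_x = 7/3  [E divides AB with AE:EB = 2/3:1/3]
6. E_y = -2  [E divides AB with AE:EB = 2/3:1/3]
   → E = (7/3, -2)

B = (-1/2, 1)
C = (33/2, -5)
E = (7/3, -2)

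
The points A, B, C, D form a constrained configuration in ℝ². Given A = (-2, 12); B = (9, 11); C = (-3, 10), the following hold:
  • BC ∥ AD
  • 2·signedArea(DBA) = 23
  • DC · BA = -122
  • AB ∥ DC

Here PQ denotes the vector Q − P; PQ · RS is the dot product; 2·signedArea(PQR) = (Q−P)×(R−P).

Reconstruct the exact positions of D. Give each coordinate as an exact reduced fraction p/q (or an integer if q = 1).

1. D_x = -14  [AB ∥ DC ∩ BC ∥ AD]
2. D_y = 11  [AB ∥ DC ∩ BC ∥ AD]
   → D = (-14, 11)

D = (-14, 11)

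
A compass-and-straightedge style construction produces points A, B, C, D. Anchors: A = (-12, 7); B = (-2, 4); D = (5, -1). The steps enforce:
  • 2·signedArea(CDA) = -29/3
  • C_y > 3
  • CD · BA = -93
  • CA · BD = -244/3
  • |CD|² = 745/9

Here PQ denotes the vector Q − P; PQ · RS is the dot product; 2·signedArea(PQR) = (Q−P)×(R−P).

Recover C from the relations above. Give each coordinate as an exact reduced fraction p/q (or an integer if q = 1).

1. C_x = -3  [2·signedArea(CDA) = -29/3 ∩ CA · BD = -244/3]
2. C_y = 10/3  [2·signedArea(CDA) = -29/3 ∩ CA · BD = -244/3]
   → C = (-3, 10/3)

C = (-3, 10/3)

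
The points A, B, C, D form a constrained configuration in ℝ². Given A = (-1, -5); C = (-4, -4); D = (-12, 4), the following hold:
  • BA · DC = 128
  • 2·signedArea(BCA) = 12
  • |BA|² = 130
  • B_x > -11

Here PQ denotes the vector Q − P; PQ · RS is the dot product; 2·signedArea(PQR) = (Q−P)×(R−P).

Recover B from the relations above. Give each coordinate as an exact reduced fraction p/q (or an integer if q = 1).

B = (-10, 2)

1. B_x = -10  [BA · DC = 128 ∩ 2·signedArea(BCA) = 12]
2. B_y = 2  [BA · DC = 128 ∩ 2·signedArea(BCA) = 12]
   → B = (-10, 2)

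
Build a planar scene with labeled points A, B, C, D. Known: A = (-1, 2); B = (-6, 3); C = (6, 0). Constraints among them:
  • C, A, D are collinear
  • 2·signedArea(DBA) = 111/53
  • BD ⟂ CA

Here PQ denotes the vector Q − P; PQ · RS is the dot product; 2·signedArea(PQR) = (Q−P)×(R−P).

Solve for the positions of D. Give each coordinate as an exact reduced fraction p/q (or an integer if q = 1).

D = (-312/53, 180/53)

1. D_x = -312/53  [C, A, D are collinear ∩ BD ⟂ CA]
2. D_y = 180/53  [C, A, D are collinear ∩ BD ⟂ CA]
   → D = (-312/53, 180/53)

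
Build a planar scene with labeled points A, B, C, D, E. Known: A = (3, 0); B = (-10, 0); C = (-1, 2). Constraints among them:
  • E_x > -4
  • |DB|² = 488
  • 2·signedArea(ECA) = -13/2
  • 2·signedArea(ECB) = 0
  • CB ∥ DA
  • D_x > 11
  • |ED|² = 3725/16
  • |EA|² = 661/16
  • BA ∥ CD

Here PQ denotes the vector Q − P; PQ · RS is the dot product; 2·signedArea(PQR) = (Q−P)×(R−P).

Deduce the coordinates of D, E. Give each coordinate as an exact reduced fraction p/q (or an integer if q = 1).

1. D_x = 12  [CB ∥ DA ∩ BA ∥ CD]
2. D_y = 2  [CB ∥ DA ∩ BA ∥ CD]
   → D = (12, 2)
3. E_x = -13/4  [2·signedArea(ECB) = 0 ∩ 2·signedArea(ECA) = -13/2]
4. E_y = 3/2  [2·signedArea(ECB) = 0 ∩ 2·signedArea(ECA) = -13/2]
   → E = (-13/4, 3/2)

D = (12, 2)
E = (-13/4, 3/2)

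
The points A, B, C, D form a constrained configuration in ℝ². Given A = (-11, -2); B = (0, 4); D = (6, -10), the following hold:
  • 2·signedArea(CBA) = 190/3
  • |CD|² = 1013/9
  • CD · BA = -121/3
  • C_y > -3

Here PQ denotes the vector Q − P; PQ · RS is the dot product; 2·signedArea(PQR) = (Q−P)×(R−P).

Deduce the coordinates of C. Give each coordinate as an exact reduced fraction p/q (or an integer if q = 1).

C = (-5/3, -8/3)

1. C_x = -5/3  [2·signedArea(CBA) = 190/3 ∩ CD · BA = -121/3]
2. C_y = -8/3  [2·signedArea(CBA) = 190/3 ∩ CD · BA = -121/3]
   → C = (-5/3, -8/3)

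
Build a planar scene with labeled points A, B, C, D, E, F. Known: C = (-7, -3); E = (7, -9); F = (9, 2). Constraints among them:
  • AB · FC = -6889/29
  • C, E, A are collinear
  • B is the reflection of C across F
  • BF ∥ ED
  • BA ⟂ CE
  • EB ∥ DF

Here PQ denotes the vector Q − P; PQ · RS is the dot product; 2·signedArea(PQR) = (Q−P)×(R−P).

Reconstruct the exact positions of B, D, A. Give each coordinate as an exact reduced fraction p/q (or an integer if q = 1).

1. B_x = 25  [B is the reflection of C across F]
2. B_y = 7  [B is the reflection of C across F]
   → B = (25, 7)
3. D_x = -9  [EB ∥ DF ∩ BF ∥ ED]
4. D_y = -14  [EB ∥ DF ∩ BF ∥ ED]
   → D = (-9, -14)
5. A_x = 476/29  [C, E, A are collinear ∩ BA ⟂ CE]
6. A_y = -378/29  [C, E, A are collinear ∩ BA ⟂ CE]
   → A = (476/29, -378/29)

A = (476/29, -378/29)
B = (25, 7)
D = (-9, -14)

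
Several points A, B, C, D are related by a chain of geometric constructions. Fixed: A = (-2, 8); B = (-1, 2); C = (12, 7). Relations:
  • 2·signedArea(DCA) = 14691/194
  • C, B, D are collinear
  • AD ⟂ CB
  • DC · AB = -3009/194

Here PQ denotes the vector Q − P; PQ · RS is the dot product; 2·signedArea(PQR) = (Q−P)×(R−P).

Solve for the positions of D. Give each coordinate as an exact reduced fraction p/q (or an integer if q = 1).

1. D_x = 27/194  [C, B, D are collinear ∩ AD ⟂ CB]
2. D_y = 473/194  [C, B, D are collinear ∩ AD ⟂ CB]
   → D = (27/194, 473/194)

D = (27/194, 473/194)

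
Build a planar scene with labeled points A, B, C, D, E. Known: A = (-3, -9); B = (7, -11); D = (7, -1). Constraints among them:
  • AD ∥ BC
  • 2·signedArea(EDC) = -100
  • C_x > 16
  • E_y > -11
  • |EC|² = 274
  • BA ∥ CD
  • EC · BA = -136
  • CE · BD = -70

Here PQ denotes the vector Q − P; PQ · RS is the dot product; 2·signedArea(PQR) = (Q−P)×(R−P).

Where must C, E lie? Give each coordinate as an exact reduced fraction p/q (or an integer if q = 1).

1. C_x = 17  [BA ∥ CD ∩ AD ∥ BC]
2. C_y = -3  [BA ∥ CD ∩ AD ∥ BC]
   → C = (17, -3)
3. E_x = 2  [EC · BA = -136 ∩ CE · BD = -70]
4. E_y = -10  [EC · BA = -136 ∩ CE · BD = -70]
   → E = (2, -10)

C = (17, -3)
E = (2, -10)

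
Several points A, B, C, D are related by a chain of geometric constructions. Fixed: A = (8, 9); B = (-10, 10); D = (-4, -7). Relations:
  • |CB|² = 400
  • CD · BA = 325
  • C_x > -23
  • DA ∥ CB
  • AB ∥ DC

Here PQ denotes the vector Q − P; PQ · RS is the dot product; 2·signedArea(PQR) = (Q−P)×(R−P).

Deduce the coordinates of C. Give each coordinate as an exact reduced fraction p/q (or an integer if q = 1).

1. C_x = -22  [DA ∥ CB ∩ AB ∥ DC]
2. C_y = -6  [DA ∥ CB ∩ AB ∥ DC]
   → C = (-22, -6)

C = (-22, -6)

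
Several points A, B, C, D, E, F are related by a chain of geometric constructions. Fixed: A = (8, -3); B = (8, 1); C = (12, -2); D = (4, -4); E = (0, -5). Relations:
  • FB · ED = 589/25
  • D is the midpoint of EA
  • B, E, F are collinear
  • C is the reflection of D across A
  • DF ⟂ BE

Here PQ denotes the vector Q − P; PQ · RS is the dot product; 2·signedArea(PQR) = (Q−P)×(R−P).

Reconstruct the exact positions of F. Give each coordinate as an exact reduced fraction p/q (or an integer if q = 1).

1. F_x = 76/25  [B, E, F are collinear ∩ DF ⟂ BE]
2. F_y = -68/25  [B, E, F are collinear ∩ DF ⟂ BE]
   → F = (76/25, -68/25)

F = (76/25, -68/25)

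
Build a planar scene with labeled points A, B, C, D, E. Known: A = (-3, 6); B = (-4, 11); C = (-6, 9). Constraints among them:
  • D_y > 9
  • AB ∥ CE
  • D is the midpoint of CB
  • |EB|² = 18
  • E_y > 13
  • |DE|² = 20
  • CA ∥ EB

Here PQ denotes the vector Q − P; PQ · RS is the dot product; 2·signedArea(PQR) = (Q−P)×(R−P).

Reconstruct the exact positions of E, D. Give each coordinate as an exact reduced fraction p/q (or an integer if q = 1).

1. E_x = -7  [CA ∥ EB ∩ AB ∥ CE]
2. E_y = 14  [CA ∥ EB ∩ AB ∥ CE]
   → E = (-7, 14)
3. D_x = -5  [D is the midpoint of CB]
4. D_y = 10  [D is the midpoint of CB]
   → D = (-5, 10)

D = (-5, 10)
E = (-7, 14)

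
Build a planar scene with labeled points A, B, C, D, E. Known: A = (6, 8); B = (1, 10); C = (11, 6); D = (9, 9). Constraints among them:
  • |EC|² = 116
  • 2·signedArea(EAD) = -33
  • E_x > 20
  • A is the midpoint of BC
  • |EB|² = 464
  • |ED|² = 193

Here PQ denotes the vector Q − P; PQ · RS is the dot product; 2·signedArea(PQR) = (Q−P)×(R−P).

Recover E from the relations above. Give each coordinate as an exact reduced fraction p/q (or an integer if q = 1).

1. E_x = 21  [line -1·x + 3·y + 15 = 0 ∩ |EB|² = 464]
2. E_y = 2  [line -1·x + 3·y + 15 = 0 ∩ |EB|² = 464]
   → E = (21, 2)

E = (21, 2)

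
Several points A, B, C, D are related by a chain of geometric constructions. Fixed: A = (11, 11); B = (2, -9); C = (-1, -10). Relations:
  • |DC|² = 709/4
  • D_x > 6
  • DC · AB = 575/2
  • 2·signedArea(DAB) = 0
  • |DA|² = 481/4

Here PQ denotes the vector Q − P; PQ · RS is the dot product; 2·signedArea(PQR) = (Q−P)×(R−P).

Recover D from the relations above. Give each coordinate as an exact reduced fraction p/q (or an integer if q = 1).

D = (13/2, 1)

1. D_x = 13/2  [2·signedArea(DAB) = 0 ∩ DC · AB = 575/2]
2. D_y = 1  [2·signedArea(DAB) = 0 ∩ DC · AB = 575/2]
   → D = (13/2, 1)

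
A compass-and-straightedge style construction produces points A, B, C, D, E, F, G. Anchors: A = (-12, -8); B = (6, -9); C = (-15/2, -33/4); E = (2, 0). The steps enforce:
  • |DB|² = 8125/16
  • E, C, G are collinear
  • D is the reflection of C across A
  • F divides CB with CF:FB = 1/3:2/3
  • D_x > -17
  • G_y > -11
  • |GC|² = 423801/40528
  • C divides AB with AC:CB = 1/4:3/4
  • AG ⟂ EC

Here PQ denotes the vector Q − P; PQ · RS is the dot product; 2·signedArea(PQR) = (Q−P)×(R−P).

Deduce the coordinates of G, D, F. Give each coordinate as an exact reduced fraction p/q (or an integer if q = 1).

D = (-33/2, -31/4)
F = (-3, -17/2)
G = (-25182/2533, -26268/2533)

1. G_x = -25182/2533  [E, C, G are collinear ∩ AG ⟂ EC]
2. G_y = -26268/2533  [E, C, G are collinear ∩ AG ⟂ EC]
   → G = (-25182/2533, -26268/2533)
3. D_x = -33/2  [D is the reflection of C across A]
4. D_y = -31/4  [D is the reflection of C across A]
   → D = (-33/2, -31/4)
5. F_x = -3  [F divides CB with CF:FB = 1/3:2/3]
6. F_y = -17/2  [F divides CB with CF:FB = 1/3:2/3]
   → F = (-3, -17/2)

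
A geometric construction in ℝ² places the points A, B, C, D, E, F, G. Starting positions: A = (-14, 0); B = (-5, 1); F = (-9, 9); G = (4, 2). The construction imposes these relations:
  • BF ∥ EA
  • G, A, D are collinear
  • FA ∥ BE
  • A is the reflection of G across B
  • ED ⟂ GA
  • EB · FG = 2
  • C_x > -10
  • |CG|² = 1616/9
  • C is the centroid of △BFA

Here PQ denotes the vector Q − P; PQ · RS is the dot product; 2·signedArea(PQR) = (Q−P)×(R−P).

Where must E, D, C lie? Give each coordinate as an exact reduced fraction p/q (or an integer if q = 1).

C = (-28/3, 10/3)
D = (-448/41, 14/41)
E = (-10, -8)

1. E_x = -10  [BF ∥ EA ∩ FA ∥ BE]
2. E_y = -8  [BF ∥ EA ∩ FA ∥ BE]
   → E = (-10, -8)
3. D_x = -448/41  [G, A, D are collinear ∩ ED ⟂ GA]
4. D_y = 14/41  [G, A, D are collinear ∩ ED ⟂ GA]
   → D = (-448/41, 14/41)
5. C_x = -28/3  [C is the centroid of △BFA]
6. C_y = 10/3  [C is the centroid of △BFA]
   → C = (-28/3, 10/3)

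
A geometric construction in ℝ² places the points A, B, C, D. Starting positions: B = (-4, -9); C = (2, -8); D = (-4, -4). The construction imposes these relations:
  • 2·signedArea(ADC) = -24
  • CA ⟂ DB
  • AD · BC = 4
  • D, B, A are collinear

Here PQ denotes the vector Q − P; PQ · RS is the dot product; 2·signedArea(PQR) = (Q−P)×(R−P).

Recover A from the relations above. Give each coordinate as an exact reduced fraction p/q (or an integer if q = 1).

A = (-4, -8)

1. A_x = -4  [D, B, A are collinear ∩ CA ⟂ DB]
2. A_y = -8  [D, B, A are collinear ∩ CA ⟂ DB]
   → A = (-4, -8)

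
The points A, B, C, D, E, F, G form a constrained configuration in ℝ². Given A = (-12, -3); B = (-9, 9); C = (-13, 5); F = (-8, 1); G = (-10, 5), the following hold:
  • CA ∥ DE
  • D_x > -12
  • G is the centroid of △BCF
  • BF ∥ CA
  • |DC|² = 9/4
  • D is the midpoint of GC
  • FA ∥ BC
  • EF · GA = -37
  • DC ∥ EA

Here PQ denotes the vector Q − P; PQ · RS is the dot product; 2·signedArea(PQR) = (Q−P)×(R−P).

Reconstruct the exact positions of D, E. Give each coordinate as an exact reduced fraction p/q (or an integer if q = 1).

1. D_x = -23/2  [D is the midpoint of GC]
2. D_y = 5  [D is the midpoint of GC]
   → D = (-23/2, 5)
3. E_x = -21/2  [DC ∥ EA ∩ CA ∥ DE]
4. E_y = -3  [DC ∥ EA ∩ CA ∥ DE]
   → E = (-21/2, -3)

D = (-23/2, 5)
E = (-21/2, -3)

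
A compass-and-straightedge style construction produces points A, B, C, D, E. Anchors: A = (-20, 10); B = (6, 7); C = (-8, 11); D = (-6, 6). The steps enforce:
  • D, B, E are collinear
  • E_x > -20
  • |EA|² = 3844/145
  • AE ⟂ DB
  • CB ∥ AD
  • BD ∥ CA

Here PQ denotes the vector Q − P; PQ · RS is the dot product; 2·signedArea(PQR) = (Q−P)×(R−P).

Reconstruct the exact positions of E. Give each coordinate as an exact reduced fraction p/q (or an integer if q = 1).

1. E_x = -2838/145  [D, B, E are collinear ∩ AE ⟂ DB]
2. E_y = 706/145  [D, B, E are collinear ∩ AE ⟂ DB]
   → E = (-2838/145, 706/145)

E = (-2838/145, 706/145)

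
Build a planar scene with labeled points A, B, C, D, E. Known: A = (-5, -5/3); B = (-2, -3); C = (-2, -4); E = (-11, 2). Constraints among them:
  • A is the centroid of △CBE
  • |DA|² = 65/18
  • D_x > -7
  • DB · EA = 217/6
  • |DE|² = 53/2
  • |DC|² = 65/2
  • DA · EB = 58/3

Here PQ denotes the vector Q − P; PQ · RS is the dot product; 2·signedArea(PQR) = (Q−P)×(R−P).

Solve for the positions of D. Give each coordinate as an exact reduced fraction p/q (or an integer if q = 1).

1. D_x = -13/2  [DA · EB = 58/3 ∩ DB · EA = 217/6]
2. D_y = -1/2  [DA · EB = 58/3 ∩ DB · EA = 217/6]
   → D = (-13/2, -1/2)

D = (-13/2, -1/2)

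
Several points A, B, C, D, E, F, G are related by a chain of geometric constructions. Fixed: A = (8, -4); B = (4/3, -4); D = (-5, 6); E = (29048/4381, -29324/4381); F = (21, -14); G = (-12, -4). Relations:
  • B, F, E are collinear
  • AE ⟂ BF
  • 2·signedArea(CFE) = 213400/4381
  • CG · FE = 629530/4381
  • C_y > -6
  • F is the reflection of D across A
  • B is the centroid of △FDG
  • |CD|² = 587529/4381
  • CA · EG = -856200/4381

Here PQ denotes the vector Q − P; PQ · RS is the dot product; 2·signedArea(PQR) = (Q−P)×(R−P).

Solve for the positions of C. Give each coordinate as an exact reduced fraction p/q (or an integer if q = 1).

1. C_x = -11762/4381  [CG · FE = 629530/4381 ∩ 2·signedArea(CFE) = 213400/4381]
2. C_y = -23424/4381  [CG · FE = 629530/4381 ∩ 2·signedArea(CFE) = 213400/4381]
   → C = (-11762/4381, -23424/4381)

C = (-11762/4381, -23424/4381)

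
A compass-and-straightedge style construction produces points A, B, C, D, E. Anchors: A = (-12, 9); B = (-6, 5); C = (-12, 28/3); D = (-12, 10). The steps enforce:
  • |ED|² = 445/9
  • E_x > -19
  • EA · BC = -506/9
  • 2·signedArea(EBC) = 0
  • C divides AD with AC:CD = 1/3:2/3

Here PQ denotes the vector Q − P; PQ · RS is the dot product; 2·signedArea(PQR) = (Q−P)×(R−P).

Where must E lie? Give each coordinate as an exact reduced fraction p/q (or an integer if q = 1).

1. E_x = -18  [2·signedArea(EBC) = 0 ∩ EA · BC = -506/9]
2. E_y = 41/3  [2·signedArea(EBC) = 0 ∩ EA · BC = -506/9]
   → E = (-18, 41/3)

E = (-18, 41/3)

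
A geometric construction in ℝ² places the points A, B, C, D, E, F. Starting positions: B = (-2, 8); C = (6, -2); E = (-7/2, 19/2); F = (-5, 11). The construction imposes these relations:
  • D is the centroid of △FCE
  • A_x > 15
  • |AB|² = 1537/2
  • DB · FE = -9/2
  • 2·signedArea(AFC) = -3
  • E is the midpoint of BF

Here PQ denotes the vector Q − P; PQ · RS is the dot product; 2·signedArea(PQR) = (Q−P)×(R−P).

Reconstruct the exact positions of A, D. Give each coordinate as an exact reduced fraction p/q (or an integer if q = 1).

A = (31/2, -27/2)
D = (-5/6, 37/6)

1. A_x = 31/2  [line 13·x + 11·y + -53 = 0 ∩ |AB|² = 1537/2]
2. A_y = -27/2  [line 13·x + 11·y + -53 = 0 ∩ |AB|² = 1537/2]
   → A = (31/2, -27/2)
3. D_x = -5/6  [D is the centroid of △FCE]
4. D_y = 37/6  [D is the centroid of △FCE]
   → D = (-5/6, 37/6)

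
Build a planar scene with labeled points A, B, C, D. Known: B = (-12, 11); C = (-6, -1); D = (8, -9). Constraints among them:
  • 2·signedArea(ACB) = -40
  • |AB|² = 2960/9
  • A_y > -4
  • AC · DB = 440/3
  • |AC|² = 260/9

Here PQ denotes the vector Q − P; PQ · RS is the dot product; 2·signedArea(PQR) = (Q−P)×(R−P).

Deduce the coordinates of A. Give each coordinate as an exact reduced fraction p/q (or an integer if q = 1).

1. A_x = -4/3  [AC · DB = 440/3 ∩ 2·signedArea(ACB) = -40]
2. A_y = -11/3  [AC · DB = 440/3 ∩ 2·signedArea(ACB) = -40]
   → A = (-4/3, -11/3)

A = (-4/3, -11/3)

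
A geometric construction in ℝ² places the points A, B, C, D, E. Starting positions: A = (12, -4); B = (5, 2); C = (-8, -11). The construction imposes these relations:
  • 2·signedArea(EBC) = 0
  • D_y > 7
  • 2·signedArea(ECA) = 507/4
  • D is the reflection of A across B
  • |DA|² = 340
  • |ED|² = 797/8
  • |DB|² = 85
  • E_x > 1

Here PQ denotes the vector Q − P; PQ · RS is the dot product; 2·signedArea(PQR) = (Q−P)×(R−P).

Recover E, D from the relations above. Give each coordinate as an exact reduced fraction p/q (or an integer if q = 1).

1. E_x = 7/4  [2·signedArea(EBC) = 0 ∩ 2·signedArea(ECA) = 507/4]
2. E_y = -5/4  [2·signedArea(EBC) = 0 ∩ 2·signedArea(ECA) = 507/4]
   → E = (7/4, -5/4)
3. D_x = -2  [D is the reflection of A across B]
4. D_y = 8  [D is the reflection of A across B]
   → D = (-2, 8)

D = (-2, 8)
E = (7/4, -5/4)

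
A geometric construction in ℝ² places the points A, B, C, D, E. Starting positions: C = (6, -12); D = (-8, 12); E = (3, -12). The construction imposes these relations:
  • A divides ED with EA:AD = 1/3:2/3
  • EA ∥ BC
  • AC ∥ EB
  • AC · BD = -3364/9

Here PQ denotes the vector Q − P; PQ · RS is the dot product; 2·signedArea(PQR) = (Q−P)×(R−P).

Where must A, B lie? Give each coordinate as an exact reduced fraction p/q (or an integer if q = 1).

1. A_x = -2/3  [A divides ED with EA:AD = 1/3:2/3]
2. A_y = -4  [A divides ED with EA:AD = 1/3:2/3]
   → A = (-2/3, -4)
3. B_x = 29/3  [EA ∥ BC ∩ AC ∥ EB]
4. B_y = -20  [EA ∥ BC ∩ AC ∥ EB]
   → B = (29/3, -20)

A = (-2/3, -4)
B = (29/3, -20)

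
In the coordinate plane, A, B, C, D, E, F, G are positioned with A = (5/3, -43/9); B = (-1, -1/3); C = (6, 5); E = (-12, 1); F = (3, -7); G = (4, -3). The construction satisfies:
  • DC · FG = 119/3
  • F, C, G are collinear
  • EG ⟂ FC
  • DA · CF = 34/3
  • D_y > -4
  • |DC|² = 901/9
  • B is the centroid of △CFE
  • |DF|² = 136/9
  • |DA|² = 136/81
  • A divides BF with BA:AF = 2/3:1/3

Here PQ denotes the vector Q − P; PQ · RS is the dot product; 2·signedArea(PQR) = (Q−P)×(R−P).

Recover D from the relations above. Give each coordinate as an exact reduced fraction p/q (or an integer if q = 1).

1. D_x = 1  [line -1·x + -4·y + -41/3 = 0 ∩ |DA|² = 136/81]
2. D_y = -11/3  [line -1·x + -4·y + -41/3 = 0 ∩ |DA|² = 136/81]
   → D = (1, -11/3)

D = (1, -11/3)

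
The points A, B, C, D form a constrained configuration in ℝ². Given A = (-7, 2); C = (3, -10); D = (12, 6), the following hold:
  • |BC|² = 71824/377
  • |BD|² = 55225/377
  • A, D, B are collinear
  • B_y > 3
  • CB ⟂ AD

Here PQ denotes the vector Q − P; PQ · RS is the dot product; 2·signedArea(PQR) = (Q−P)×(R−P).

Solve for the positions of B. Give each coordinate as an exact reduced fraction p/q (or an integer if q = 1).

B = (59/377, 1322/377)

1. B_x = 59/377  [A, D, B are collinear ∩ CB ⟂ AD]
2. B_y = 1322/377  [A, D, B are collinear ∩ CB ⟂ AD]
   → B = (59/377, 1322/377)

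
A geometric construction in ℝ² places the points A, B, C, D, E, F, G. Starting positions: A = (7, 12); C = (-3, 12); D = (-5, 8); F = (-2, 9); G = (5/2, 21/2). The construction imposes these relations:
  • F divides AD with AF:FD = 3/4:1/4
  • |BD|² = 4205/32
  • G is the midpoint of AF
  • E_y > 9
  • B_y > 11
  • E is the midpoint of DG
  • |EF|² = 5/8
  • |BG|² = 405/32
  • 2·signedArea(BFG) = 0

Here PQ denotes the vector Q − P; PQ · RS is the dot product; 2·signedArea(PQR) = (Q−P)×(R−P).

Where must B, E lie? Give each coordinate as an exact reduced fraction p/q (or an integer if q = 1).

1. B_x = 47/8  [line -3/2·x + 9/2·y + -87/2 = 0 ∩ |BD|² = 4205/32]
2. B_y = 93/8  [line -3/2·x + 9/2·y + -87/2 = 0 ∩ |BD|² = 4205/32]
   → B = (47/8, 93/8)
3. E_x = -5/4  [E is the midpoint of DG]
4. E_y = 37/4  [E is the midpoint of DG]
   → E = (-5/4, 37/4)

B = (47/8, 93/8)
E = (-5/4, 37/4)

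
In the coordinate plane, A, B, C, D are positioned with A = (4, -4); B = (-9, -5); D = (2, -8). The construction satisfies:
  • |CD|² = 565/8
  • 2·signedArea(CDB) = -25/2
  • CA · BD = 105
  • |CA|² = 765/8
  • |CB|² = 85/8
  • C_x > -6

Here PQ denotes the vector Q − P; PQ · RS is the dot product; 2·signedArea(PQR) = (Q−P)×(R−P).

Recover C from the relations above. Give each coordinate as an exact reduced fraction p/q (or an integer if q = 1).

1. C_x = -23/4  [CA · BD = 105 ∩ 2·signedArea(CDB) = -25/2]
2. C_y = -19/4  [CA · BD = 105 ∩ 2·signedArea(CDB) = -25/2]
   → C = (-23/4, -19/4)

C = (-23/4, -19/4)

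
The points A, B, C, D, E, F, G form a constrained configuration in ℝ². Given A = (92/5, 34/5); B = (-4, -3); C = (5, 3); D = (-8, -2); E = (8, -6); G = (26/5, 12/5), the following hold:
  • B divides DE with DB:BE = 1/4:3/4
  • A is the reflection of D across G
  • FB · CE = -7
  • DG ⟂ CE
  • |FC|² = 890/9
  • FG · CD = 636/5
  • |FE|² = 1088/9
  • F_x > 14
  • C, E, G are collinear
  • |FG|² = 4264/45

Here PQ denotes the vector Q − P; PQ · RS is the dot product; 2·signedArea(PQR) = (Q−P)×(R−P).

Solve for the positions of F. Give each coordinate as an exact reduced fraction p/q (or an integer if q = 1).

1. F_x = 224/15  [FG · CD = 636/5 ∩ FB · CE = -7]
2. F_y = 38/15  [FG · CD = 636/5 ∩ FB · CE = -7]
   → F = (224/15, 38/15)

F = (224/15, 38/15)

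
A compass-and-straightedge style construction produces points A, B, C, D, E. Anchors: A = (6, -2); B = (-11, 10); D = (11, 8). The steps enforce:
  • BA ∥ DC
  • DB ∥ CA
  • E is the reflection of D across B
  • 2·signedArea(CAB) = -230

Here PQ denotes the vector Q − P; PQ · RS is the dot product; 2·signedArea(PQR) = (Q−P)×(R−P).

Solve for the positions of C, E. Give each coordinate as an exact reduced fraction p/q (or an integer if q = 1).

1. C_x = 28  [DB ∥ CA ∩ BA ∥ DC]
2. C_y = -4  [DB ∥ CA ∩ BA ∥ DC]
   → C = (28, -4)
3. E_x = -33  [E is the reflection of D across B]
4. E_y = 12  [E is the reflection of D across B]
   → E = (-33, 12)

C = (28, -4)
E = (-33, 12)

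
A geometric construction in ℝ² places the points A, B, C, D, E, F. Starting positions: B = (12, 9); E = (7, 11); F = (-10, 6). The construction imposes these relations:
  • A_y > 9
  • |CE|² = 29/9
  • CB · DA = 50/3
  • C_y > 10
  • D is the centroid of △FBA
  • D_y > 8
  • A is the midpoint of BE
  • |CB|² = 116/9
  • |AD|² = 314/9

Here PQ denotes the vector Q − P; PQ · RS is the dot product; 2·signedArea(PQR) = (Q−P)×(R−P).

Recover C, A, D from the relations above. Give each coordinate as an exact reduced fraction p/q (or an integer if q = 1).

A = (19/2, 10)
C = (26/3, 31/3)
D = (23/6, 25/3)

1. A_x = 19/2  [A is the midpoint of BE]
2. A_y = 10  [A is the midpoint of BE]
   → A = (19/2, 10)
3. D_x = 23/6  [D is the centroid of △FBA]
4. D_y = 25/3  [D is the centroid of △FBA]
   → D = (23/6, 25/3)
5. C_x = 26/3  [line -17/3·x + -5/3·y + 199/3 = 0 ∩ |CB|² = 116/9]
6. C_y = 31/3  [line -17/3·x + -5/3·y + 199/3 = 0 ∩ |CB|² = 116/9]
   → C = (26/3, 31/3)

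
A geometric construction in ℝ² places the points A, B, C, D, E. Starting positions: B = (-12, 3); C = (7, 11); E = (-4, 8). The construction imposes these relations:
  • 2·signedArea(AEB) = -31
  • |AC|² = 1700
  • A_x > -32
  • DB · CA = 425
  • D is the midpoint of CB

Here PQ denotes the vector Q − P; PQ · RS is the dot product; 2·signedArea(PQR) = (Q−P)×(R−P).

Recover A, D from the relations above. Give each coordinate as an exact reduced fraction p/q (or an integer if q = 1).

A = (-31, -5)
D = (-5/2, 7)

1. D_x = -5/2  [D is the midpoint of CB]
2. D_y = 7  [D is the midpoint of CB]
   → D = (-5/2, 7)
3. A_x = -31  [2·signedArea(AEB) = -31 ∩ DB · CA = 425]
4. A_y = -5  [2·signedArea(AEB) = -31 ∩ DB · CA = 425]
   → A = (-31, -5)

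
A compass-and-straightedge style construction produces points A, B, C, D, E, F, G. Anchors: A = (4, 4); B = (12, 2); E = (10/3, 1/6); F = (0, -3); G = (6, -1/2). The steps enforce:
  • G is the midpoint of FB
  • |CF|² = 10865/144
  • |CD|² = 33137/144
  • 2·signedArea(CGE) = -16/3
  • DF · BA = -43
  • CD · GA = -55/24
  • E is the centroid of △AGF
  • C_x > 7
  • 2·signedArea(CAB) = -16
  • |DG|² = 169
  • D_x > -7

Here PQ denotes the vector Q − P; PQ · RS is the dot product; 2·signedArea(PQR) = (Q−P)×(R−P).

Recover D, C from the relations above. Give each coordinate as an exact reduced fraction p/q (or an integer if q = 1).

C = (23/3, 13/12)
D = (-6, -11/2)

1. C_x = 23/3  [line 2·x + 8·y + -24 = 0 ∩ |CF|² = 10865/144]
2. C_y = 13/12  [line 2·x + 8·y + -24 = 0 ∩ |CF|² = 10865/144]
   → C = (23/3, 13/12)
3. D_x = -6  [DF · BA = -43 ∩ CD · GA = -55/24]
4. D_y = -11/2  [DF · BA = -43 ∩ CD · GA = -55/24]
   → D = (-6, -11/2)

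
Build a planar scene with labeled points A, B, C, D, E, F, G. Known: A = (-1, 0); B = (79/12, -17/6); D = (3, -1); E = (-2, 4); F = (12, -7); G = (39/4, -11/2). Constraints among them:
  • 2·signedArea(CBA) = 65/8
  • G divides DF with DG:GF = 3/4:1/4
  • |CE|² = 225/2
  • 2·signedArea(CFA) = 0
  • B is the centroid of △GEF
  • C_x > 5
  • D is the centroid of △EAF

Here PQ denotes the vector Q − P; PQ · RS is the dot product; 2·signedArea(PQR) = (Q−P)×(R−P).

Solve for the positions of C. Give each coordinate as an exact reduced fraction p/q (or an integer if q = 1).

1. C_x = 11/2  [2·signedArea(CFA) = 0 ∩ 2·signedArea(CBA) = 65/8]
2. C_y = -7/2  [2·signedArea(CFA) = 0 ∩ 2·signedArea(CBA) = 65/8]
   → C = (11/2, -7/2)

C = (11/2, -7/2)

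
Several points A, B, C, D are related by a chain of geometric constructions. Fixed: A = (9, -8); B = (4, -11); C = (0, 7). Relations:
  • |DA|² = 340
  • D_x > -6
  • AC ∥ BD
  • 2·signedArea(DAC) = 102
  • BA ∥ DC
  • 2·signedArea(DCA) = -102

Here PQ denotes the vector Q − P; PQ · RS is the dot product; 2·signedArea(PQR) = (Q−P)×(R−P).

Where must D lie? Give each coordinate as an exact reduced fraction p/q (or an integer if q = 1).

1. D_x = -5  [BA ∥ DC ∩ AC ∥ BD]
2. D_y = 4  [BA ∥ DC ∩ AC ∥ BD]
   → D = (-5, 4)

D = (-5, 4)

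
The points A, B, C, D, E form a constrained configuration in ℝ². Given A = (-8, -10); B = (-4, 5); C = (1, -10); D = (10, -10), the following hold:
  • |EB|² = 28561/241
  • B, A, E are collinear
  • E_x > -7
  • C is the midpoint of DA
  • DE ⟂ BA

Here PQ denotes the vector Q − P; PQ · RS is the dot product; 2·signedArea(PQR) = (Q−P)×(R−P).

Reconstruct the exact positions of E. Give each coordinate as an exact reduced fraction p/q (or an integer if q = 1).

1. E_x = -1640/241  [B, A, E are collinear ∩ DE ⟂ BA]
2. E_y = -1330/241  [B, A, E are collinear ∩ DE ⟂ BA]
   → E = (-1640/241, -1330/241)

E = (-1640/241, -1330/241)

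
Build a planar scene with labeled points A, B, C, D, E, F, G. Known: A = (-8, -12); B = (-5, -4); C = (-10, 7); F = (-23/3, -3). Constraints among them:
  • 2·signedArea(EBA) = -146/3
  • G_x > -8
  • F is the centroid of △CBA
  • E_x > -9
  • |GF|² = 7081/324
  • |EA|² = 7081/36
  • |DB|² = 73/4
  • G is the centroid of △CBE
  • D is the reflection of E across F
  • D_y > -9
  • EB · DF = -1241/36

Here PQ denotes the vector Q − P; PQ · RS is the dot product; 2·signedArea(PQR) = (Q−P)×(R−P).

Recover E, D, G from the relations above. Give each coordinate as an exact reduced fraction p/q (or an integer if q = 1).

1. E_x = -53/6  [line 8·x + -3·y + 230/3 = 0 ∩ |EA|² = 7081/36]
2. E_y = 2  [line 8·x + -3·y + 230/3 = 0 ∩ |EA|² = 7081/36]
   → E = (-53/6, 2)
3. D_x = -13/2  [D is the reflection of E across F]
4. D_y = -8  [D is the reflection of E across F]
   → D = (-13/2, -8)
5. G_x = -143/18  [G is the centroid of △CBE]
6. G_y = 5/3  [G is the centroid of △CBE]
   → G = (-143/18, 5/3)

D = (-13/2, -8)
E = (-53/6, 2)
G = (-143/18, 5/3)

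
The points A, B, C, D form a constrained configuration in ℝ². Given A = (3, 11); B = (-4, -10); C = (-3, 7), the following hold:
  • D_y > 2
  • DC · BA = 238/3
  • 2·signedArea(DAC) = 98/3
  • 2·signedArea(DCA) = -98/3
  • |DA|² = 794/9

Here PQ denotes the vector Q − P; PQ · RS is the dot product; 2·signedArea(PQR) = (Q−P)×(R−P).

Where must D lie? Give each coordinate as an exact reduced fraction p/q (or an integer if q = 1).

1. D_x = -4/3  [2·signedArea(DCA) = -98/3 ∩ DC · BA = 238/3]
2. D_y = 8/3  [2·signedArea(DCA) = -98/3 ∩ DC · BA = 238/3]
   → D = (-4/3, 8/3)

D = (-4/3, 8/3)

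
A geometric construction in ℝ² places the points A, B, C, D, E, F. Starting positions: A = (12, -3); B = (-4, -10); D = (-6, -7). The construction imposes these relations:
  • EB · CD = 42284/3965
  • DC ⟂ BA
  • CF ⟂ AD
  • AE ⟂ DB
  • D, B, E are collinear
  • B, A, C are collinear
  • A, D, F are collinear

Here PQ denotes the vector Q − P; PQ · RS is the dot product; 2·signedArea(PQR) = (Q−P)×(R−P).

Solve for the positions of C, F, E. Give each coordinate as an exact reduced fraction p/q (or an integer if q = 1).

1. C_x = -1396/305  [B, A, C are collinear ∩ DC ⟂ BA]
2. C_y = -3127/305  [B, A, C are collinear ∩ DC ⟂ BA]
   → C = (-1396/305, -3127/305)
3. F_x = -138252/25925  [A, D, F are collinear ∩ CF ⟂ AD]
4. F_y = -177631/25925  [A, D, F are collinear ∩ CF ⟂ AD]
   → F = (-138252/25925, -177631/25925)
5. E_x = -30/13  [D, B, E are collinear ∩ AE ⟂ DB]
6. E_y = -163/13  [D, B, E are collinear ∩ AE ⟂ DB]
   → E = (-30/13, -163/13)

C = (-1396/305, -3127/305)
E = (-30/13, -163/13)
F = (-138252/25925, -177631/25925)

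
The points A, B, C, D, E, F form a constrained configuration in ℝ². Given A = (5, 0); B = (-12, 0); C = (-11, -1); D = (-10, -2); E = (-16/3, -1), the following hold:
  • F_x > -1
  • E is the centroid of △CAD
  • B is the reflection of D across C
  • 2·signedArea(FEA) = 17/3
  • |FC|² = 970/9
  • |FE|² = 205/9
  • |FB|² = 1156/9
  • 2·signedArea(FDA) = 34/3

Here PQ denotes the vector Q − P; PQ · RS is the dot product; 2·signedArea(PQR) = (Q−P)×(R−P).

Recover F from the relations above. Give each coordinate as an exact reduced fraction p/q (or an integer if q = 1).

1. F_x = -2/3  [2·signedArea(FEA) = 17/3 ∩ 2·signedArea(FDA) = 34/3]
2. F_y = 0  [2·signedArea(FEA) = 17/3 ∩ 2·signedArea(FDA) = 34/3]
   → F = (-2/3, 0)

F = (-2/3, 0)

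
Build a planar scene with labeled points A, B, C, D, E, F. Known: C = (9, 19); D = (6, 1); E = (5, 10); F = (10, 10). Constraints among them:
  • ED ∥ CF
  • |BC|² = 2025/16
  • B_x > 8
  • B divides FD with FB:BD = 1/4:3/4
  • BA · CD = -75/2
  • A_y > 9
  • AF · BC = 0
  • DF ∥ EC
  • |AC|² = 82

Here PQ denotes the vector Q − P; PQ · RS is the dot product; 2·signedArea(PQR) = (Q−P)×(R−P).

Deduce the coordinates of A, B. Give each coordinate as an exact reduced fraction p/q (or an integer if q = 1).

A = (8, 10)
B = (9, 31/4)

1. B_x = 9  [B divides FD with FB:BD = 1/4:3/4]
2. B_y = 31/4  [B divides FD with FB:BD = 1/4:3/4]
   → B = (9, 31/4)
3. A_x = 8  [AF · BC = 0 ∩ BA · CD = -75/2]
4. A_y = 10  [AF · BC = 0 ∩ BA · CD = -75/2]
   → A = (8, 10)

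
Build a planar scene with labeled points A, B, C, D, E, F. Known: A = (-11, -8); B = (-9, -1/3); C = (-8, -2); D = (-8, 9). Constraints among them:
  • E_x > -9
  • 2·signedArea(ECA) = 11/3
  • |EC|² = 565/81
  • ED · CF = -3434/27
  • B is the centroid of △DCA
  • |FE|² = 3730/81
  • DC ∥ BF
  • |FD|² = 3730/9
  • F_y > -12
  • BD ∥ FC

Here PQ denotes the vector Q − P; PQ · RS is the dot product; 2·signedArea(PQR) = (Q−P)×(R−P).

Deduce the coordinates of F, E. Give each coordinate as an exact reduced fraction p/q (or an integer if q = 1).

E = (-26/3, -41/9)
F = (-9, -34/3)

1. F_x = -9  [BD ∥ FC ∩ DC ∥ BF]
2. F_y = -34/3  [BD ∥ FC ∩ DC ∥ BF]
   → F = (-9, -34/3)
3. E_x = -26/3  [ED · CF = -3434/27 ∩ 2·signedArea(ECA) = 11/3]
4. E_y = -41/9  [ED · CF = -3434/27 ∩ 2·signedArea(ECA) = 11/3]
   → E = (-26/3, -41/9)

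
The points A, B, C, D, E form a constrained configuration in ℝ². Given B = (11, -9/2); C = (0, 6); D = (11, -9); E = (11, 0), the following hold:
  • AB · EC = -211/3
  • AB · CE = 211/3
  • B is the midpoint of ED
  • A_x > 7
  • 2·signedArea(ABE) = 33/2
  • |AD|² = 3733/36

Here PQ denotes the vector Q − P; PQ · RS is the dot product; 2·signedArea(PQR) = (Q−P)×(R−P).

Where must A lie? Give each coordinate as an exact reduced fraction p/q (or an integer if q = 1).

A = (22/3, 1/2)

1. A_x = 22/3  [2·signedArea(ABE) = 33/2 ∩ AB · EC = -211/3]
2. A_y = 1/2  [2·signedArea(ABE) = 33/2 ∩ AB · EC = -211/3]
   → A = (22/3, 1/2)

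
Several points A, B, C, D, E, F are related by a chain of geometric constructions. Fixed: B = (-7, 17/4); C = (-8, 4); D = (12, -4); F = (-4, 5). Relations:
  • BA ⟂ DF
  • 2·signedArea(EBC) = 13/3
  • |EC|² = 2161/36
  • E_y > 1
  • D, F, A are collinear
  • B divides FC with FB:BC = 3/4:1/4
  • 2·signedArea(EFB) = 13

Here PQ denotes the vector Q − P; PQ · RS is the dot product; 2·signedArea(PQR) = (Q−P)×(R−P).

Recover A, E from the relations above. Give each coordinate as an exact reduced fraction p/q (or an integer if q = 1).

1. A_x = -2008/337  [D, F, A are collinear ∩ BA ⟂ DF]
2. A_y = 8225/1348  [D, F, A are collinear ∩ BA ⟂ DF]
   → A = (-2008/337, 8225/1348)
3. E_x = -2/3  [line 1/4·x + -1·y + 5/3 = 0 ∩ |EC|² = 2161/36]
4. E_y = 3/2  [line 1/4·x + -1·y + 5/3 = 0 ∩ |EC|² = 2161/36]
   → E = (-2/3, 3/2)

A = (-2008/337, 8225/1348)
E = (-2/3, 3/2)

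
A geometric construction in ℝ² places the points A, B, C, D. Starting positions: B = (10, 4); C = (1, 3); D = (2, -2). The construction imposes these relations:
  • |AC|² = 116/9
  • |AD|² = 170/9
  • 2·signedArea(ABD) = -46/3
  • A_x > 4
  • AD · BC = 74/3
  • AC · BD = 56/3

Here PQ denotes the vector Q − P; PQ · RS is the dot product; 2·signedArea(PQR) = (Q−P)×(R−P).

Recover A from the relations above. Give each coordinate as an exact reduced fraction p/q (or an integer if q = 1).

A = (13/3, 5/3)

1. A_x = 13/3  [2·signedArea(ABD) = -46/3 ∩ AD · BC = 74/3]
2. A_y = 5/3  [2·signedArea(ABD) = -46/3 ∩ AD · BC = 74/3]
   → A = (13/3, 5/3)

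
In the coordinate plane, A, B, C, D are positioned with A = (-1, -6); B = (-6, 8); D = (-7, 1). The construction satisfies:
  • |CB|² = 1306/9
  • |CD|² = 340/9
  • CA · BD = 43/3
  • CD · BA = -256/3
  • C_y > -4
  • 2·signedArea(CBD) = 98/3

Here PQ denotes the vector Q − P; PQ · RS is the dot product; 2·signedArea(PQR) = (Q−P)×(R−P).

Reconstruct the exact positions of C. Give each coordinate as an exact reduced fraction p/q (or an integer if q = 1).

C = (-3, -11/3)

1. C_x = -3  [CA · BD = 43/3 ∩ CD · BA = -256/3]
2. C_y = -11/3  [CA · BD = 43/3 ∩ CD · BA = -256/3]
   → C = (-3, -11/3)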